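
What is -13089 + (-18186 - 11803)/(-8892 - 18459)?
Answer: -357967250/27351 ≈ -13088.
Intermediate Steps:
-13089 + (-18186 - 11803)/(-8892 - 18459) = -13089 - 29989/(-27351) = -13089 - 29989*(-1/27351) = -13089 + 29989/27351 = -357967250/27351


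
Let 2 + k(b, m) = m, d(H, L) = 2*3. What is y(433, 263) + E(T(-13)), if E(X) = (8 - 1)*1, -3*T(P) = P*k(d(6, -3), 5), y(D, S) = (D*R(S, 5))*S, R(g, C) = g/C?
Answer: 29950212/5 ≈ 5.9900e+6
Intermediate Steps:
d(H, L) = 6
k(b, m) = -2 + m
y(D, S) = D*S**2/5 (y(D, S) = (D*(S/5))*S = (D*S/5)*S = D*S**2/5)
T(P) = -P (T(P) = -P*(-2 + 5)/3 = -P*3/3 = -P)
E(X) = 7 (E(X) = 7*1 = 7)
y(433, 263) + E(T(-13)) = (1/5)*433*263**2 + 7 = (1/5)*433*69169 + 7 = 29950177/5 + 7 = 29950212/5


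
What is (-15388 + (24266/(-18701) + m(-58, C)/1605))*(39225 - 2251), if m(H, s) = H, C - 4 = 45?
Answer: -17078751566985472/30015105 ≈ -5.6901e+8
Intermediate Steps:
C = 49 (C = 4 + 45 = 49)
(-15388 + (24266/(-18701) + m(-58, C)/1605))*(39225 - 2251) = (-15388 + (24266/(-18701) - 58/1605))*(39225 - 2251) = (-15388 + (24266*(-1/18701) - 58*1/1605))*36974 = (-15388 + (-24266/18701 - 58/1605))*36974 = (-15388 - 40031588/30015105)*36974 = -461912467328/30015105*36974 = -17078751566985472/30015105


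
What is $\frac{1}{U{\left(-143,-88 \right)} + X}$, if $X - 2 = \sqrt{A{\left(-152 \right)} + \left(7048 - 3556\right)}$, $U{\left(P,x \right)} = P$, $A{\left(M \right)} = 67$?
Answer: $- \frac{141}{16322} - \frac{\sqrt{3559}}{16322} \approx -0.012294$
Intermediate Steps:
$X = 2 + \sqrt{3559}$ ($X = 2 + \sqrt{67 + \left(7048 - 3556\right)} = 2 + \sqrt{67 + 3492} = 2 + \sqrt{3559} \approx 61.657$)
$\frac{1}{U{\left(-143,-88 \right)} + X} = \frac{1}{-143 + \left(2 + \sqrt{3559}\right)} = \frac{1}{-141 + \sqrt{3559}}$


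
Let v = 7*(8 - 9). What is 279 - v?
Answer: 286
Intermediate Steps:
v = -7 (v = 7*(-1) = -7)
279 - v = 279 - 1*(-7) = 279 + 7 = 286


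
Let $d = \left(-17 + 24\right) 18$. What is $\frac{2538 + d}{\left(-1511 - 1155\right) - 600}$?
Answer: $- \frac{1332}{1633} \approx -0.81568$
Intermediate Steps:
$d = 126$ ($d = 7 \cdot 18 = 126$)
$\frac{2538 + d}{\left(-1511 - 1155\right) - 600} = \frac{2538 + 126}{\left(-1511 - 1155\right) - 600} = \frac{2664}{\left(-1511 - 1155\right) - 600} = \frac{2664}{-2666 - 600} = \frac{2664}{-3266} = 2664 \left(- \frac{1}{3266}\right) = - \frac{1332}{1633}$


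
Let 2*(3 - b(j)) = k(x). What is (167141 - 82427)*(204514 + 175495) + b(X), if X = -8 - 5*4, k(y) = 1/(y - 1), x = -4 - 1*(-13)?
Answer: 515073318863/16 ≈ 3.2192e+10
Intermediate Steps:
x = 9 (x = -4 + 13 = 9)
k(y) = 1/(-1 + y)
X = -28 (X = -8 - 20 = -28)
b(j) = 47/16 (b(j) = 3 - 1/(2*(-1 + 9)) = 3 - ½/8 = 3 - ½*⅛ = 3 - 1/16 = 47/16)
(167141 - 82427)*(204514 + 175495) + b(X) = (167141 - 82427)*(204514 + 175495) + 47/16 = 84714*380009 + 47/16 = 32192082426 + 47/16 = 515073318863/16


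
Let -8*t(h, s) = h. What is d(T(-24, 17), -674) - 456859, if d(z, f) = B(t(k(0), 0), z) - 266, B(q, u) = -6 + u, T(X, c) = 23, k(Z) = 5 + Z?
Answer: -457108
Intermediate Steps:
t(h, s) = -h/8
d(z, f) = -272 + z (d(z, f) = (-6 + z) - 266 = -272 + z)
d(T(-24, 17), -674) - 456859 = (-272 + 23) - 456859 = -249 - 456859 = -457108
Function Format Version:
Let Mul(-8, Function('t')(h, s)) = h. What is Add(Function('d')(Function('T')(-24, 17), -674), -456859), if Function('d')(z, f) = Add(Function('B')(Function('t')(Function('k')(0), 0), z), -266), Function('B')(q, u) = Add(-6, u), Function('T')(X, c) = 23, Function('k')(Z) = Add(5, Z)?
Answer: -457108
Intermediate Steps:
Function('t')(h, s) = Mul(Rational(-1, 8), h)
Function('d')(z, f) = Add(-272, z) (Function('d')(z, f) = Add(Add(-6, z), -266) = Add(-272, z))
Add(Function('d')(Function('T')(-24, 17), -674), -456859) = Add(Add(-272, 23), -456859) = Add(-249, -456859) = -457108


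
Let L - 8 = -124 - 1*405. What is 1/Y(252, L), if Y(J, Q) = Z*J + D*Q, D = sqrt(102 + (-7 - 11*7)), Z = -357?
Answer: -4998/449368631 + 521*sqrt(2)/2696211786 ≈ -1.0849e-5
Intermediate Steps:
L = -521 (L = 8 + (-124 - 1*405) = 8 + (-124 - 405) = 8 - 529 = -521)
D = 3*sqrt(2) (D = sqrt(102 + (-7 - 77)) = sqrt(102 - 84) = sqrt(18) = 3*sqrt(2) ≈ 4.2426)
Y(J, Q) = -357*J + 3*Q*sqrt(2) (Y(J, Q) = -357*J + (3*sqrt(2))*Q = -357*J + 3*Q*sqrt(2))
1/Y(252, L) = 1/(-357*252 + 3*(-521)*sqrt(2)) = 1/(-89964 - 1563*sqrt(2))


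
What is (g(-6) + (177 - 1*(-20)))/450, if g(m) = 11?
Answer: 104/225 ≈ 0.46222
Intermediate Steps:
(g(-6) + (177 - 1*(-20)))/450 = (11 + (177 - 1*(-20)))/450 = (11 + (177 + 20))/450 = (11 + 197)/450 = (1/450)*208 = 104/225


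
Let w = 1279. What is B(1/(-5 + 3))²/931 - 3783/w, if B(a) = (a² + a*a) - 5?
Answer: -13984293/4762996 ≈ -2.9360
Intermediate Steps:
B(a) = -5 + 2*a² (B(a) = (a² + a²) - 5 = 2*a² - 5 = -5 + 2*a²)
B(1/(-5 + 3))²/931 - 3783/w = (-5 + 2*(1/(-5 + 3))²)²/931 - 3783/1279 = (-5 + 2*(1/(-2))²)²*(1/931) - 3783*1/1279 = (-5 + 2*(-½)²)²*(1/931) - 3783/1279 = (-5 + 2*(¼))²*(1/931) - 3783/1279 = (-5 + ½)²*(1/931) - 3783/1279 = (-9/2)²*(1/931) - 3783/1279 = (81/4)*(1/931) - 3783/1279 = 81/3724 - 3783/1279 = -13984293/4762996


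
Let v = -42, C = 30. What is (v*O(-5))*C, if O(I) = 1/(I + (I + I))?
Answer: 84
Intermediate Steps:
O(I) = 1/(3*I) (O(I) = 1/(I + 2*I) = 1/(3*I))
(v*O(-5))*C = -14/(-5)*30 = -14*(-1)/5*30 = -42*(-1/15)*30 = (14/5)*30 = 84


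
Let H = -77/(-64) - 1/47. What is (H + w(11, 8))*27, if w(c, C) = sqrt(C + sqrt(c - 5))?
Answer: 95985/3008 + 27*sqrt(8 + sqrt(6)) ≈ 119.19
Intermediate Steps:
w(c, C) = sqrt(C + sqrt(-5 + c))
H = 3555/3008 (H = -77*(-1/64) - 1*1/47 = 77/64 - 1/47 = 3555/3008 ≈ 1.1818)
(H + w(11, 8))*27 = (3555/3008 + sqrt(8 + sqrt(-5 + 11)))*27 = (3555/3008 + sqrt(8 + sqrt(6)))*27 = 95985/3008 + 27*sqrt(8 + sqrt(6))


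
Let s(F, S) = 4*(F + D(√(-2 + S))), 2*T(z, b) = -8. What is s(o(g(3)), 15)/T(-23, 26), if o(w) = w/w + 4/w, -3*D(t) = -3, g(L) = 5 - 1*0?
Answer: -14/5 ≈ -2.8000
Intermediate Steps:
T(z, b) = -4 (T(z, b) = (½)*(-8) = -4)
g(L) = 5 (g(L) = 5 + 0 = 5)
D(t) = 1 (D(t) = -⅓*(-3) = 1)
o(w) = 1 + 4/w
s(F, S) = 4 + 4*F (s(F, S) = 4*(F + 1) = 4*(1 + F) = 4 + 4*F)
s(o(g(3)), 15)/T(-23, 26) = (4 + 4*((4 + 5)/5))/(-4) = (4 + 4*((⅕)*9))*(-¼) = (4 + 4*(9/5))*(-¼) = (4 + 36/5)*(-¼) = (56/5)*(-¼) = -14/5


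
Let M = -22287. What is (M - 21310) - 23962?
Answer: -67559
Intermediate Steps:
(M - 21310) - 23962 = (-22287 - 21310) - 23962 = -43597 - 23962 = -67559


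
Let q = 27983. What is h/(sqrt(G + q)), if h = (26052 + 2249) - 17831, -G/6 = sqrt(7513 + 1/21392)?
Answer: 10470*sqrt(2674)/sqrt(74826542 - 3*sqrt(214880095689)) ≈ 63.179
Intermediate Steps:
G = -3*sqrt(214880095689)/2674 (G = -6*sqrt(7513 + 1/21392) = -3*sqrt(214880095689)/2674 ≈ -520.07)
h = 10470 (h = 28301 - 17831 = 10470)
h/(sqrt(G + q)) = 10470/(sqrt(-3*sqrt(214880095689)/2674 + 27983)) = 10470/(sqrt(27983 - 3*sqrt(214880095689)/2674)) = 10470/sqrt(27983 - 3*sqrt(214880095689)/2674)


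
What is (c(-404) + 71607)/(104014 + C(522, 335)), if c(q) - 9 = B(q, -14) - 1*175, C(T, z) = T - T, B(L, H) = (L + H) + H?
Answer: 71009/104014 ≈ 0.68269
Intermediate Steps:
B(L, H) = L + 2*H (B(L, H) = (H + L) + H = L + 2*H)
C(T, z) = 0
c(q) = -194 + q (c(q) = 9 + ((q + 2*(-14)) - 1*175) = 9 + ((q - 28) - 175) = 9 + ((-28 + q) - 175) = 9 + (-203 + q) = -194 + q)
(c(-404) + 71607)/(104014 + C(522, 335)) = ((-194 - 404) + 71607)/(104014 + 0) = (-598 + 71607)/104014 = 71009*(1/104014) = 71009/104014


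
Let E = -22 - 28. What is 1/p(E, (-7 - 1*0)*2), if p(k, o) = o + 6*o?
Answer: -1/98 ≈ -0.010204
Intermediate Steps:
E = -50
p(k, o) = 7*o
1/p(E, (-7 - 1*0)*2) = 1/(7*((-7 - 1*0)*2)) = 1/(7*((-7 + 0)*2)) = 1/(7*(-7*2)) = 1/(7*(-14)) = 1/(-98) = -1/98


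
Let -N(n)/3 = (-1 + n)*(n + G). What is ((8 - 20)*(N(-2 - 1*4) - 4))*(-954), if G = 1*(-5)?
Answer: -2690280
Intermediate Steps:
G = -5
N(n) = -3*(-1 + n)*(-5 + n) (N(n) = -3*(-1 + n)*(n - 5) = -3*(-1 + n)*(-5 + n))
((8 - 20)*(N(-2 - 1*4) - 4))*(-954) = ((8 - 20)*((-15 - 3*(-2 - 1*4)² + 18*(-2 - 1*4)) - 4))*(-954) = -12*((-15 - 3*(-2 - 4)² + 18*(-2 - 4)) - 4)*(-954) = -12*((-15 - 3*(-6)² + 18*(-6)) - 4)*(-954) = -12*((-15 - 3*36 - 108) - 4)*(-954) = -12*((-15 - 108 - 108) - 4)*(-954) = -12*(-231 - 4)*(-954) = -12*(-235)*(-954) = 2820*(-954) = -2690280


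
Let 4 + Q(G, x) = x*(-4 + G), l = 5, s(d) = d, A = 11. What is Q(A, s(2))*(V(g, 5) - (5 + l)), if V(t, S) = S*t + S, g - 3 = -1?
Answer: 50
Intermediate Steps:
g = 2 (g = 3 - 1 = 2)
V(t, S) = S + S*t
Q(G, x) = -4 + x*(-4 + G)
Q(A, s(2))*(V(g, 5) - (5 + l)) = (-4 - 4*2 + 11*2)*(5*(1 + 2) - (5 + 5)) = (-4 - 8 + 22)*(5*3 - 1*10) = 10*(15 - 10) = 10*5 = 50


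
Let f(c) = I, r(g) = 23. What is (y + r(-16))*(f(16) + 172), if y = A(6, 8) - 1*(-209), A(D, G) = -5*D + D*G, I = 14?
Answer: 46500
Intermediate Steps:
f(c) = 14
y = 227 (y = 6*(-5 + 8) - 1*(-209) = 6*3 + 209 = 18 + 209 = 227)
(y + r(-16))*(f(16) + 172) = (227 + 23)*(14 + 172) = 250*186 = 46500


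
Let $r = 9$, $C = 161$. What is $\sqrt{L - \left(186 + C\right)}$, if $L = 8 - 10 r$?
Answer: $i \sqrt{429} \approx 20.712 i$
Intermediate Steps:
$L = -82$ ($L = 8 - 90 = -82$)
$\sqrt{L - \left(186 + C\right)} = \sqrt{-82 - 347} = \sqrt{-429} = i \sqrt{429}$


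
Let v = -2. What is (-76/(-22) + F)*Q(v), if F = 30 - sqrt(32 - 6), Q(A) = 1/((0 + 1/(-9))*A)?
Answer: 1656/11 - 9*sqrt(26)/2 ≈ 127.60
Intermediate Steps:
Q(A) = -9/A (Q(A) = 1/((0 - 1/9)*A) = 1/((-1/9)*A) = -9/A)
F = 30 - sqrt(26) ≈ 24.901
(-76/(-22) + F)*Q(v) = (-76/(-22) + (30 - sqrt(26)))*(-9/(-2)) = (-76*(-1/22) + (30 - sqrt(26)))*(-9*(-1/2)) = (38/11 + (30 - sqrt(26)))*(9/2) = (368/11 - sqrt(26))*(9/2) = 1656/11 - 9*sqrt(26)/2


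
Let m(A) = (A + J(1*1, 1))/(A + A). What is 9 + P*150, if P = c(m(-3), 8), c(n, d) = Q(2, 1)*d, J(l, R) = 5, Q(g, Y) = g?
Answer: 2409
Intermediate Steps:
m(A) = (5 + A)/(2*A) (m(A) = (A + 5)/(A + A) = (5 + A)/((2*A)) = (5 + A)*(1/(2*A)) = (5 + A)/(2*A))
c(n, d) = 2*d
P = 16 (P = 2*8 = 16)
9 + P*150 = 9 + 16*150 = 9 + 2400 = 2409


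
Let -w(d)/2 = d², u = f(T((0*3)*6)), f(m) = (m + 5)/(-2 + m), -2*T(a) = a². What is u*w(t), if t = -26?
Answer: 3380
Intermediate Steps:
T(a) = -a²/2
f(m) = (5 + m)/(-2 + m)
u = -5/2 (u = (5 - ((0*3)*6)²/2)/(-2 - ((0*3)*6)²/2) = (5 - (0*6)²/2)/(-2 - (0*6)²/2) = (5 - ½*0²)/(-2 - ½*0²) = (5 - ½*0)/(-2 - ½*0) = (5 + 0)/(-2 + 0) = 5/(-2) = -½*5 = -5/2 ≈ -2.5000)
w(d) = -2*d²
u*w(t) = -(-5)*(-26)² = -(-5)*676 = -5/2*(-1352) = 3380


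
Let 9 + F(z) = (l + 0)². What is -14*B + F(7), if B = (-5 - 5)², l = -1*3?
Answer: -1400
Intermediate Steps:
l = -3
F(z) = 0 (F(z) = -9 + (-3 + 0)² = -9 + (-3)² = -9 + 9 = 0)
B = 100 (B = (-10)² = 100)
-14*B + F(7) = -14*100 + 0 = -1400 + 0 = -1400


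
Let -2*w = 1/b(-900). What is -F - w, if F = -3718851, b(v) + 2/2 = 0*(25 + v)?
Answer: 7437701/2 ≈ 3.7189e+6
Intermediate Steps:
b(v) = -1 (b(v) = -1 + 0*(25 + v) = -1 + 0 = -1)
w = 1/2 (w = -1/2/(-1) = -1/2*(-1) = 1/2 ≈ 0.50000)
-F - w = -1*(-3718851) - 1*1/2 = 3718851 - 1/2 = 7437701/2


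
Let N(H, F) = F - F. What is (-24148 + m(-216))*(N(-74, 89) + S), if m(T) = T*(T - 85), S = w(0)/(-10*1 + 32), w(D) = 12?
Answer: 245208/11 ≈ 22292.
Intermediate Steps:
N(H, F) = 0
S = 6/11 (S = 12/(-10*1 + 32) = 12/(-10 + 32) = 12/22 = (1/22)*12 = 6/11 ≈ 0.54545)
m(T) = T*(-85 + T)
(-24148 + m(-216))*(N(-74, 89) + S) = (-24148 - 216*(-85 - 216))*(0 + 6/11) = (-24148 - 216*(-301))*(6/11) = (-24148 + 65016)*(6/11) = 40868*(6/11) = 245208/11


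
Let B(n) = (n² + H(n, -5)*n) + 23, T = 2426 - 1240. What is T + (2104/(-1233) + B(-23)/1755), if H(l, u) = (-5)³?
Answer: 285215129/240435 ≈ 1186.2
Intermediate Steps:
T = 1186
H(l, u) = -125
B(n) = 23 + n² - 125*n (B(n) = (n² - 125*n) + 23 = 23 + n² - 125*n)
T + (2104/(-1233) + B(-23)/1755) = 1186 + (2104/(-1233) + (23 + (-23)² - 125*(-23))/1755) = 1186 + (2104*(-1/1233) + (23 + 529 + 2875)*(1/1755)) = 1186 + (-2104/1233 + 3427*(1/1755)) = 1186 + (-2104/1233 + 3427/1755) = 1186 + 59219/240435 = 285215129/240435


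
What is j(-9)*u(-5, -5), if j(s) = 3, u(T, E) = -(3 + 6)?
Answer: -27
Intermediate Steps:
u(T, E) = -9 (u(T, E) = -1*9 = -9)
j(-9)*u(-5, -5) = 3*(-9) = -27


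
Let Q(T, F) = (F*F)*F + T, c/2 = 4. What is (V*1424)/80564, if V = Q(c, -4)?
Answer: -19936/20141 ≈ -0.98982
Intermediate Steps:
c = 8 (c = 2*4 = 8)
Q(T, F) = T + F³ (Q(T, F) = F²*F + T = F³ + T = T + F³)
V = -56 (V = 8 + (-4)³ = 8 - 64 = -56)
(V*1424)/80564 = -56*1424/80564 = -79744*1/80564 = -19936/20141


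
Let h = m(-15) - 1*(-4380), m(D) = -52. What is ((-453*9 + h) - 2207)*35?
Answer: -68460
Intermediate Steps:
h = 4328 (h = -52 - 1*(-4380) = -52 + 4380 = 4328)
((-453*9 + h) - 2207)*35 = ((-453*9 + 4328) - 2207)*35 = ((-4077 + 4328) - 2207)*35 = (251 - 2207)*35 = -1956*35 = -68460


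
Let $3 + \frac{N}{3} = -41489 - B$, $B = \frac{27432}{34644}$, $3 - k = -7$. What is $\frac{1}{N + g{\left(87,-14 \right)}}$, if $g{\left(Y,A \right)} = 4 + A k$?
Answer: $- \frac{2887}{359761702} \approx -8.0248 \cdot 10^{-6}$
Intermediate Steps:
$k = 10$ ($k = 3 - -7 = 3 + 7 = 10$)
$B = \frac{2286}{2887}$ ($B = 27432 \cdot \frac{1}{34644} = \frac{2286}{2887} \approx 0.79183$)
$N = - \frac{359369070}{2887}$ ($N = -9 + 3 \left(-41489 - \frac{2286}{2887}\right) = -9 + 3 \left(- \frac{119781029}{2887}\right) = -9 - \frac{359343087}{2887} = - \frac{359369070}{2887} \approx -1.2448 \cdot 10^{5}$)
$g{\left(Y,A \right)} = 4 + 10 A$ ($g{\left(Y,A \right)} = 4 + A 10 = 4 + 10 A$)
$\frac{1}{N + g{\left(87,-14 \right)}} = \frac{1}{- \frac{359369070}{2887} + \left(4 + 10 \left(-14\right)\right)} = \frac{1}{- \frac{359369070}{2887} + \left(4 - 140\right)} = \frac{1}{- \frac{359369070}{2887} - 136} = \frac{1}{- \frac{359761702}{2887}} = - \frac{2887}{359761702}$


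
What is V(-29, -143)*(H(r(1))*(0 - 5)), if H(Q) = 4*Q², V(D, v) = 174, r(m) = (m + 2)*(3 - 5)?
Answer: -125280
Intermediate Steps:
r(m) = -4 - 2*m (r(m) = (2 + m)*(-2) = -4 - 2*m)
V(-29, -143)*(H(r(1))*(0 - 5)) = 174*((4*(-4 - 2*1)²)*(0 - 5)) = 174*((4*(-4 - 2)²)*(-5)) = 174*((4*(-6)²)*(-5)) = 174*((4*36)*(-5)) = 174*(144*(-5)) = 174*(-720) = -125280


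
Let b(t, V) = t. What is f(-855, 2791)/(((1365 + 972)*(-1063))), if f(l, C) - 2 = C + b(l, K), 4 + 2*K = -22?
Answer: -34/43583 ≈ -0.00078012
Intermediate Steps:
K = -13 (K = -2 + (½)*(-22) = -2 - 11 = -13)
f(l, C) = 2 + C + l (f(l, C) = 2 + (C + l) = 2 + C + l)
f(-855, 2791)/(((1365 + 972)*(-1063))) = (2 + 2791 - 855)/(((1365 + 972)*(-1063))) = 1938/((2337*(-1063))) = 1938/(-2484231) = 1938*(-1/2484231) = -34/43583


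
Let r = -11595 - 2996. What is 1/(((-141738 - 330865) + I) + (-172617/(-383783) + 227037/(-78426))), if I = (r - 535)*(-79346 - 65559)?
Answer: 10032855186/21985601799890364379 ≈ 4.5634e-10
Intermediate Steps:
r = -14591
I = 2191833030 (I = (-14591 - 535)*(-79346 - 65559) = -15126*(-144905) = 2191833030)
1/(((-141738 - 330865) + I) + (-172617/(-383783) + 227037/(-78426))) = 1/(((-141738 - 330865) + 2191833030) + (-172617/(-383783) + 227037/(-78426))) = 1/((-472603 + 2191833030) + (-172617*(-1/383783) + 227037*(-1/78426))) = 1/(2191360427 + (172617/383783 - 75679/26142)) = 1/(2191360427 - 24531760043/10032855186) = 1/(21985601799890364379/10032855186) = 10032855186/21985601799890364379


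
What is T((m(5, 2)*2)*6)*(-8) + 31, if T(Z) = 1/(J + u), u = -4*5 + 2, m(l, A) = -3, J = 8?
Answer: 159/5 ≈ 31.800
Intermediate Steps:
u = -18 (u = -20 + 2 = -18)
T(Z) = -⅒ (T(Z) = 1/(8 - 18) = 1/(-10) = -⅒)
T((m(5, 2)*2)*6)*(-8) + 31 = -⅒*(-8) + 31 = ⅘ + 31 = 159/5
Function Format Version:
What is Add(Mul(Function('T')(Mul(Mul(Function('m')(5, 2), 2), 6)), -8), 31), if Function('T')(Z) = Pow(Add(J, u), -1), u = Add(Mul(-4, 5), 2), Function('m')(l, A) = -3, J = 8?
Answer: Rational(159, 5) ≈ 31.800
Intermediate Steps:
u = -18 (u = Add(-20, 2) = -18)
Function('T')(Z) = Rational(-1, 10) (Function('T')(Z) = Pow(Add(8, -18), -1) = Pow(-10, -1) = Rational(-1, 10))
Add(Mul(Function('T')(Mul(Mul(Function('m')(5, 2), 2), 6)), -8), 31) = Add(Mul(Rational(-1, 10), -8), 31) = Add(Rational(4, 5), 31) = Rational(159, 5)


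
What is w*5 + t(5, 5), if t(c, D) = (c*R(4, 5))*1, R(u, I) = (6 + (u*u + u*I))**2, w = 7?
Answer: 8855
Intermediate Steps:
R(u, I) = (6 + u**2 + I*u)**2 (R(u, I) = (6 + (u**2 + I*u))**2 = (6 + u**2 + I*u)**2)
t(c, D) = 1764*c (t(c, D) = (c*(6 + 4**2 + 5*4)**2)*1 = (c*(6 + 16 + 20)**2)*1 = (c*42**2)*1 = (c*1764)*1 = (1764*c)*1 = 1764*c)
w*5 + t(5, 5) = 7*5 + 1764*5 = 35 + 8820 = 8855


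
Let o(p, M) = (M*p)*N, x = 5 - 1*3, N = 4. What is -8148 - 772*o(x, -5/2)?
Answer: 7292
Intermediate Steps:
x = 2 (x = 5 - 3 = 2)
o(p, M) = 4*M*p (o(p, M) = (M*p)*4 = 4*M*p)
-8148 - 772*o(x, -5/2) = -8148 - 3088*(-5/2)*2 = -8148 - 3088*(-5*1/2)*2 = -8148 - 3088*(-5)*2/2 = -8148 - 772*(-20) = -8148 + 15440 = 7292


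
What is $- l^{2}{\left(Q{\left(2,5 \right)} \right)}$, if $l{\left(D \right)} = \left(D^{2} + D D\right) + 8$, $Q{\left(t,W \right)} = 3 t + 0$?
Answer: $-6400$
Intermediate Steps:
$Q{\left(t,W \right)} = 3 t$
$l{\left(D \right)} = 8 + 2 D^{2}$ ($l{\left(D \right)} = \left(D^{2} + D^{2}\right) + 8 = 2 D^{2} + 8 = 8 + 2 D^{2}$)
$- l^{2}{\left(Q{\left(2,5 \right)} \right)} = - \left(8 + 2 \left(3 \cdot 2\right)^{2}\right)^{2} = - \left(8 + 2 \cdot 6^{2}\right)^{2} = - \left(8 + 2 \cdot 36\right)^{2} = - \left(8 + 72\right)^{2} = - 80^{2} = \left(-1\right) 6400 = -6400$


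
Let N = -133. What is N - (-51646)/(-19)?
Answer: -54173/19 ≈ -2851.2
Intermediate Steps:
N - (-51646)/(-19) = -133 - (-51646)/(-19) = -133 - (-51646)*(-1)/19 = -133 - 434*119/19 = -133 - 51646/19 = -54173/19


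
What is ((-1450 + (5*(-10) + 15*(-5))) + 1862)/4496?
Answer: 287/4496 ≈ 0.063835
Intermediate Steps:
((-1450 + (5*(-10) + 15*(-5))) + 1862)/4496 = ((-1450 + (-50 - 75)) + 1862)*(1/4496) = ((-1450 - 125) + 1862)*(1/4496) = (-1575 + 1862)*(1/4496) = 287*(1/4496) = 287/4496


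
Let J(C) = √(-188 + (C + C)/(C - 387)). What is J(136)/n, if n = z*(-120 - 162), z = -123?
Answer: I*√2978115/4353093 ≈ 0.00039644*I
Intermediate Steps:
J(C) = √(-188 + 2*C/(-387 + C)) (J(C) = √(-188 + (2*C)/(-387 + C)) = √(-188 + 2*C/(-387 + C)))
n = 34686 (n = -123*(-120 - 162) = -123*(-282) = 34686)
J(136)/n = (√6*√((12126 - 31*136)/(-387 + 136)))/34686 = (√6*√((12126 - 4216)/(-251)))*(1/34686) = (√6*√(-1/251*7910))*(1/34686) = (√6*√(-7910/251))*(1/34686) = (√6*(I*√1985410/251))*(1/34686) = (2*I*√2978115/251)*(1/34686) = I*√2978115/4353093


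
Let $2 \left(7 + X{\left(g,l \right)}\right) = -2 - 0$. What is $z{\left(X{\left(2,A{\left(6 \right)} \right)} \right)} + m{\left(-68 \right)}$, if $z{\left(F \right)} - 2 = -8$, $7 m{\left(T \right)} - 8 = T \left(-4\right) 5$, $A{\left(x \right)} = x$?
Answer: $\frac{1326}{7} \approx 189.43$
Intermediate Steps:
$X{\left(g,l \right)} = -8$ ($X{\left(g,l \right)} = -7 + \frac{-2 - 0}{2} = -7 + \frac{-2 + 0}{2} = -7 + \frac{1}{2} \left(-2\right) = -7 - 1 = -8$)
$m{\left(T \right)} = \frac{8}{7} - \frac{20 T}{7}$ ($m{\left(T \right)} = \frac{8}{7} + \frac{T \left(-4\right) 5}{7} = \frac{8}{7} + \frac{- 4 T 5}{7} = \frac{8}{7} + \frac{\left(-20\right) T}{7} = \frac{8}{7} - \frac{20 T}{7}$)
$z{\left(F \right)} = -6$ ($z{\left(F \right)} = 2 - 8 = -6$)
$z{\left(X{\left(2,A{\left(6 \right)} \right)} \right)} + m{\left(-68 \right)} = -6 + \left(\frac{8}{7} - - \frac{1360}{7}\right) = -6 + \left(\frac{8}{7} + \frac{1360}{7}\right) = -6 + \frac{1368}{7} = \frac{1326}{7}$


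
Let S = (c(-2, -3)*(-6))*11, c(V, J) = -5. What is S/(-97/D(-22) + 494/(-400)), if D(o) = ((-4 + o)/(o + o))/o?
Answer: 858000/9386389 ≈ 0.091409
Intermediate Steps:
D(o) = (-4 + o)/(2*o²) (D(o) = ((-4 + o)/((2*o)))/o = ((-4 + o)*(1/(2*o)))/o = ((-4 + o)/(2*o))/o = (-4 + o)/(2*o²))
S = 330 (S = -5*(-6)*11 = 30*11 = 330)
S/(-97/D(-22) + 494/(-400)) = 330/(-97*968/(-4 - 22) + 494/(-400)) = 330/(-97/((½)*(1/484)*(-26)) + 494*(-1/400)) = 330/(-97/(-13/484) - 247/200) = 330/(-97*(-484/13) - 247/200) = 330/(46948/13 - 247/200) = 330/(9386389/2600) = 330*(2600/9386389) = 858000/9386389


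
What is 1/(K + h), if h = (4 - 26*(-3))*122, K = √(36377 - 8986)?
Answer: 10004/100052625 - 7*√559/100052625 ≈ 9.8333e-5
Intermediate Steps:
K = 7*√559 (K = √27391 = 7*√559 ≈ 165.50)
h = 10004 (h = (4 + 78)*122 = 82*122 = 10004)
1/(K + h) = 1/(7*√559 + 10004) = 1/(10004 + 7*√559)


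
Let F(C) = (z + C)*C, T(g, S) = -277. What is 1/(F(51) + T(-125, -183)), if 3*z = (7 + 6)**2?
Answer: 1/5197 ≈ 0.00019242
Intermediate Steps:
z = 169/3 (z = (7 + 6)**2/3 = (1/3)*13**2 = (1/3)*169 = 169/3 ≈ 56.333)
F(C) = C*(169/3 + C) (F(C) = (169/3 + C)*C = C*(169/3 + C))
1/(F(51) + T(-125, -183)) = 1/((1/3)*51*(169 + 3*51) - 277) = 1/((1/3)*51*(169 + 153) - 277) = 1/((1/3)*51*322 - 277) = 1/(5474 - 277) = 1/5197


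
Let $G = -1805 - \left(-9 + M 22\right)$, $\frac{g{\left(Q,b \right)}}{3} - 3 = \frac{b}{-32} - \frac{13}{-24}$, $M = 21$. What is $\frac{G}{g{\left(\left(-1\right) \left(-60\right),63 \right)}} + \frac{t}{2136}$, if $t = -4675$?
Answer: $- \frac{155044741}{322536} \approx -480.71$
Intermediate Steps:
$g{\left(Q,b \right)} = \frac{85}{8} - \frac{3 b}{32}$ ($g{\left(Q,b \right)} = 9 + 3 \left(\frac{b}{-32} - \frac{13}{-24}\right) = 9 + 3 \left(b \left(- \frac{1}{32}\right) - - \frac{13}{24}\right) = 9 + 3 \left(- \frac{b}{32} + \frac{13}{24}\right) = 9 + 3 \left(\frac{13}{24} - \frac{b}{32}\right) = 9 - \left(- \frac{13}{8} + \frac{3 b}{32}\right) = \frac{85}{8} - \frac{3 b}{32}$)
$G = -2258$ ($G = -1805 - \left(-9 + 21 \cdot 22\right) = -1805 - \left(-9 + 462\right) = -1805 - 453 = -2258$)
$\frac{G}{g{\left(\left(-1\right) \left(-60\right),63 \right)}} + \frac{t}{2136} = - \frac{2258}{\frac{85}{8} - \frac{189}{32}} - \frac{4675}{2136} = - \frac{2258}{\frac{151}{32}} - \frac{4675}{2136} = \left(-2258\right) \frac{32}{151} - \frac{4675}{2136} = - \frac{72256}{151} - \frac{4675}{2136} = - \frac{155044741}{322536}$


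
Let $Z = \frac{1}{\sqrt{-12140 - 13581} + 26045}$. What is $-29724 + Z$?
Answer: $- \frac{20163802856059}{678367746} - \frac{17 i \sqrt{89}}{678367746} \approx -29724.0 - 2.3642 \cdot 10^{-7} i$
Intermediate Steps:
$Z = \frac{1}{26045 + 17 i \sqrt{89}}$ ($Z = \frac{1}{\sqrt{-25721} + 26045} = \frac{1}{17 i \sqrt{89} + 26045} = \frac{1}{26045 + 17 i \sqrt{89}} \approx 3.8394 \cdot 10^{-5} - 2.364 \cdot 10^{-7} i$)
$-29724 + Z = -29724 + \left(\frac{26045}{678367746} - \frac{17 i \sqrt{89}}{678367746}\right) = - \frac{20163802856059}{678367746} - \frac{17 i \sqrt{89}}{678367746}$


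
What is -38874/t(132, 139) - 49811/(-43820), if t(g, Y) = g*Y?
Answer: -5981261/6090980 ≈ -0.98199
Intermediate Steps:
t(g, Y) = Y*g
-38874/t(132, 139) - 49811/(-43820) = -38874/(139*132) - 49811/(-43820) = -38874/18348 - 49811*(-1/43820) = -38874*1/18348 + 49811/43820 = -589/278 + 49811/43820 = -5981261/6090980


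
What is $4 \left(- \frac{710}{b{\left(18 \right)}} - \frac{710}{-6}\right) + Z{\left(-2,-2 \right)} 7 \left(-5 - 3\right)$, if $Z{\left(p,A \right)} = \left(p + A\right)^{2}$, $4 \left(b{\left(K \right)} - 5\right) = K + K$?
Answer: $- \frac{13136}{21} \approx -625.52$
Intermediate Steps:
$b{\left(K \right)} = 5 + \frac{K}{2}$ ($b{\left(K \right)} = 5 + \frac{K + K}{4} = 5 + \frac{2 K}{4} = 5 + \frac{K}{2}$)
$Z{\left(p,A \right)} = \left(A + p\right)^{2}$
$4 \left(- \frac{710}{b{\left(18 \right)}} - \frac{710}{-6}\right) + Z{\left(-2,-2 \right)} 7 \left(-5 - 3\right) = 4 \left(- \frac{710}{5 + \frac{1}{2} \cdot 18} - \frac{710}{-6}\right) + \left(-2 - 2\right)^{2} \cdot 7 \left(-5 - 3\right) = 4 \left(- \frac{710}{5 + 9} - - \frac{355}{3}\right) + \left(-4\right)^{2} \cdot 7 \left(-5 - 3\right) = 4 \left(- \frac{710}{14} + \frac{355}{3}\right) + 16 \cdot 7 \left(-8\right) = 4 \left(\left(-710\right) \frac{1}{14} + \frac{355}{3}\right) + 112 \left(-8\right) = 4 \left(- \frac{355}{7} + \frac{355}{3}\right) - 896 = 4 \cdot \frac{1420}{21} - 896 = \frac{5680}{21} - 896 = - \frac{13136}{21}$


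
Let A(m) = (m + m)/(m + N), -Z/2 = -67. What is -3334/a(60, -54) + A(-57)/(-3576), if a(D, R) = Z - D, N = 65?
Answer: -7947553/176416 ≈ -45.050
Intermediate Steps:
Z = 134 (Z = -2*(-67) = 134)
a(D, R) = 134 - D
A(m) = 2*m/(65 + m) (A(m) = (m + m)/(m + 65) = (2*m)/(65 + m) = 2*m/(65 + m))
-3334/a(60, -54) + A(-57)/(-3576) = -3334/(134 - 1*60) + (2*(-57)/(65 - 57))/(-3576) = -3334/(134 - 60) + (2*(-57)/8)*(-1/3576) = -3334/74 + (2*(-57)*(⅛))*(-1/3576) = -3334*1/74 - 57/4*(-1/3576) = -1667/37 + 19/4768 = -7947553/176416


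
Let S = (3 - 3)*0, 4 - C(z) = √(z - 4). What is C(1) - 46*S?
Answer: 4 - I*√3 ≈ 4.0 - 1.732*I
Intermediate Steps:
C(z) = 4 - √(-4 + z) (C(z) = 4 - √(z - 4) = 4 - √(-4 + z))
S = 0 (S = 0*0 = 0)
C(1) - 46*S = (4 - √(-4 + 1)) - 46*0 = (4 - √(-3)) + 0 = (4 - I*√3) + 0 = 4 - I*√3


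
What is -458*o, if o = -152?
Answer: 69616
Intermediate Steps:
-458*o = -458*(-152) = 69616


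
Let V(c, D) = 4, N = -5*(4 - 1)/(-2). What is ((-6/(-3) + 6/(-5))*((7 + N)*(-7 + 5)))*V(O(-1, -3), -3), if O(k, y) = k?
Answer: -464/5 ≈ -92.800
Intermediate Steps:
N = 15/2 (N = -5*3*(-1/2) = -15*(-1/2) = 15/2 ≈ 7.5000)
((-6/(-3) + 6/(-5))*((7 + N)*(-7 + 5)))*V(O(-1, -3), -3) = ((-6/(-3) + 6/(-5))*((7 + 15/2)*(-7 + 5)))*4 = ((-6*(-1/3) + 6*(-1/5))*((29/2)*(-2)))*4 = ((2 - 6/5)*(-29))*4 = ((4/5)*(-29))*4 = -116/5*4 = -464/5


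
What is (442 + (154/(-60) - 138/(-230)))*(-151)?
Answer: -1993351/30 ≈ -66445.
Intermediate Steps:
(442 + (154/(-60) - 138/(-230)))*(-151) = (442 + (154*(-1/60) - 138*(-1/230)))*(-151) = (442 + (-77/30 + ⅗))*(-151) = (442 - 59/30)*(-151) = (13201/30)*(-151) = -1993351/30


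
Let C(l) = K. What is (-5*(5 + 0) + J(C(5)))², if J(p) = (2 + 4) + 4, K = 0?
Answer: 225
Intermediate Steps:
C(l) = 0
J(p) = 10 (J(p) = 6 + 4 = 10)
(-5*(5 + 0) + J(C(5)))² = (-5*(5 + 0) + 10)² = (-5*5 + 10)² = (-25 + 10)² = (-15)² = 225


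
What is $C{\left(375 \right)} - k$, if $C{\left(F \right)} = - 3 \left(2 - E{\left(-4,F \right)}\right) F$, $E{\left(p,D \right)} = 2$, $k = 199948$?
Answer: $-199948$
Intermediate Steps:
$C{\left(F \right)} = 0$ ($C{\left(F \right)} = - 3 \left(2 - 2\right) F = \left(-3\right) 0 F = 0 F = 0$)
$C{\left(375 \right)} - k = 0 - 199948 = -199948$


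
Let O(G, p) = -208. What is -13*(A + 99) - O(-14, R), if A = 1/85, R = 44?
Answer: -91728/85 ≈ -1079.2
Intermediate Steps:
A = 1/85 ≈ 0.011765
-13*(A + 99) - O(-14, R) = -13*(1/85 + 99) - 1*(-208) = -13*8416/85 + 208 = -109408/85 + 208 = -91728/85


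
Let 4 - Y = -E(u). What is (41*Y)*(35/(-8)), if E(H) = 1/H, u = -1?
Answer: -4305/8 ≈ -538.13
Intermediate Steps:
Y = 3 (Y = 4 - (-1)/(-1) = 4 - (-1)*(-1) = 4 - 1*1 = 4 - 1 = 3)
(41*Y)*(35/(-8)) = (41*3)*(35/(-8)) = 123*(35*(-⅛)) = 123*(-35/8) = -4305/8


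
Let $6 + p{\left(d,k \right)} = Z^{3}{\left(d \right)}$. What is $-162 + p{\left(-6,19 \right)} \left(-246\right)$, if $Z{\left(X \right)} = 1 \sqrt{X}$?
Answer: $1314 + 1476 i \sqrt{6} \approx 1314.0 + 3615.4 i$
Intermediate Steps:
$Z{\left(X \right)} = \sqrt{X}$
$p{\left(d,k \right)} = -6 + d^{\frac{3}{2}}$ ($p{\left(d,k \right)} = -6 + \left(\sqrt{d}\right)^{3} = -6 + d^{\frac{3}{2}}$)
$-162 + p{\left(-6,19 \right)} \left(-246\right) = -162 + \left(-6 + \left(-6\right)^{\frac{3}{2}}\right) \left(-246\right) = -162 + \left(-6 - 6 i \sqrt{6}\right) \left(-246\right) = -162 + \left(1476 + 1476 i \sqrt{6}\right) = 1314 + 1476 i \sqrt{6}$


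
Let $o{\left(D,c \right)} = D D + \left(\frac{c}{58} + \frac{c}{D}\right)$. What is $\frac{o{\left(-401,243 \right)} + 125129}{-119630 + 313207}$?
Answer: $\frac{6650243289}{4502213866} \approx 1.4771$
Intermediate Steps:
$o{\left(D,c \right)} = D^{2} + \frac{c}{58} + \frac{c}{D}$ ($o{\left(D,c \right)} = D^{2} + \left(c \frac{1}{58} + \frac{c}{D}\right) = D^{2} + \left(\frac{c}{58} + \frac{c}{D}\right) = D^{2} + \frac{c}{58} + \frac{c}{D}$)
$\frac{o{\left(-401,243 \right)} + 125129}{-119630 + 313207} = \frac{\left(\left(-401\right)^{2} + \frac{1}{58} \cdot 243 + \frac{243}{-401}\right) + 125129}{-119630 + 313207} = \frac{\left(160801 + \frac{243}{58} + 243 \left(- \frac{1}{401}\right)\right) + 125129}{193577} = \left(\left(160801 + \frac{243}{58} - \frac{243}{401}\right) + 125129\right) \frac{1}{193577} = \left(\frac{3739993007}{23258} + 125129\right) \frac{1}{193577} = \frac{6650243289}{23258} \cdot \frac{1}{193577} = \frac{6650243289}{4502213866}$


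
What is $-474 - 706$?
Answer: $-1180$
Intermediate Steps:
$-474 - 706 = -1180$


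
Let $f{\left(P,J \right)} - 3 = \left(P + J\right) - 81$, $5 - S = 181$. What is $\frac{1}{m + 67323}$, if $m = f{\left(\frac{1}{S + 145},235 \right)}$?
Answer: $\frac{31}{2091879} \approx 1.4819 \cdot 10^{-5}$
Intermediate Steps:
$S = -176$ ($S = 5 - 181 = -176$)
$f{\left(P,J \right)} = -78 + J + P$ ($f{\left(P,J \right)} = 3 - \left(81 - J - P\right) = 3 + \left(-81 + J + P\right) = -78 + J + P$)
$m = \frac{4866}{31}$ ($m = -78 + 235 + \frac{1}{-176 + 145} = -78 + 235 + \frac{1}{-31} = -78 + 235 - \frac{1}{31} = \frac{4866}{31} \approx 156.97$)
$\frac{1}{m + 67323} = \frac{1}{\frac{4866}{31} + 67323} = \frac{1}{\frac{2091879}{31}} = \frac{31}{2091879}$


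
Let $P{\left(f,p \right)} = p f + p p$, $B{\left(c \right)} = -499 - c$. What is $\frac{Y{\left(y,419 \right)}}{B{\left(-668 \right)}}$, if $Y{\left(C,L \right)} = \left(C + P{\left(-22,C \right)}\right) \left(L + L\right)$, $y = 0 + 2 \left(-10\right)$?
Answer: $\frac{687160}{169} \approx 4066.0$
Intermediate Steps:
$P{\left(f,p \right)} = p^{2} + f p$ ($P{\left(f,p \right)} = f p + p^{2} = p^{2} + f p$)
$y = -20$ ($y = 0 - 20 = -20$)
$Y{\left(C,L \right)} = 2 L \left(C + C \left(-22 + C\right)\right)$ ($Y{\left(C,L \right)} = \left(C + C \left(-22 + C\right)\right) \left(L + L\right) = \left(C + C \left(-22 + C\right)\right) 2 L = 2 L \left(C + C \left(-22 + C\right)\right)$)
$\frac{Y{\left(y,419 \right)}}{B{\left(-668 \right)}} = \frac{2 \left(-20\right) 419 \left(-21 - 20\right)}{-499 - -668} = \frac{2 \left(-20\right) 419 \left(-41\right)}{-499 + 668} = \frac{687160}{169}$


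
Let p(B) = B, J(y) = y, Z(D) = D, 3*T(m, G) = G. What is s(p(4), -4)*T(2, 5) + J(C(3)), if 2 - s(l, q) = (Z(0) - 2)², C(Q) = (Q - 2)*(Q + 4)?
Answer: 11/3 ≈ 3.6667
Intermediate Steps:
T(m, G) = G/3
C(Q) = (-2 + Q)*(4 + Q)
s(l, q) = -2 (s(l, q) = 2 - (0 - 2)² = 2 - 1*(-2)² = 2 - 1*4 = 2 - 4 = -2)
s(p(4), -4)*T(2, 5) + J(C(3)) = -2*5/3 + (-8 + 3² + 2*3) = -2*5/3 + (-8 + 9 + 6) = -10/3 + 7 = 11/3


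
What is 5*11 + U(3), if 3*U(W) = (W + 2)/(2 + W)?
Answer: 166/3 ≈ 55.333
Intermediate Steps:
U(W) = 1/3 (U(W) = ((W + 2)/(2 + W))/3 = ((2 + W)/(2 + W))/3 = (1/3)*1 = 1/3)
5*11 + U(3) = 5*11 + 1/3 = 55 + 1/3 = 166/3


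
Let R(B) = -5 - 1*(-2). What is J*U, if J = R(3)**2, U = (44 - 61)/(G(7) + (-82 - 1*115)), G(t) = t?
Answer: 153/190 ≈ 0.80526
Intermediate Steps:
R(B) = -3 (R(B) = -5 + 2 = -3)
U = 17/190 (U = (44 - 61)/(7 + (-82 - 1*115)) = -17/(7 + (-82 - 115)) = -17/(7 - 197) = -17/(-190) = -17*(-1/190) = 17/190 ≈ 0.089474)
J = 9 (J = (-3)**2 = 9)
J*U = 9*(17/190) = 153/190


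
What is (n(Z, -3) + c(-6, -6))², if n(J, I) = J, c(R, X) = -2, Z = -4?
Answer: 36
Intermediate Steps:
(n(Z, -3) + c(-6, -6))² = (-4 - 2)² = (-6)² = 36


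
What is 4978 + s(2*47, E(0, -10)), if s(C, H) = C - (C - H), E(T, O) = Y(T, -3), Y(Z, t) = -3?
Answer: 4975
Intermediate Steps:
E(T, O) = -3
s(C, H) = H (s(C, H) = C + (H - C) = H)
4978 + s(2*47, E(0, -10)) = 4978 - 3 = 4975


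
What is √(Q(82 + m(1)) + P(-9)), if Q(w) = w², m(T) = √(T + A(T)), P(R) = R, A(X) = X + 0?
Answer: √(6717 + 164*√2) ≈ 83.360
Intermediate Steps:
A(X) = X
m(T) = √2*√T (m(T) = √(T + T) = √(2*T) = √2*√T)
√(Q(82 + m(1)) + P(-9)) = √((82 + √2*√1)² - 9) = √((82 + √2*1)² - 9) = √((82 + √2)² - 9) = √(-9 + (82 + √2)²)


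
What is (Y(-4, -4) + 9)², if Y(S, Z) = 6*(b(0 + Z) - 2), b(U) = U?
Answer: 729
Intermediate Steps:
Y(S, Z) = -12 + 6*Z (Y(S, Z) = 6*((0 + Z) - 2) = 6*(Z - 2) = 6*(-2 + Z) = -12 + 6*Z)
(Y(-4, -4) + 9)² = ((-12 + 6*(-4)) + 9)² = ((-12 - 24) + 9)² = (-36 + 9)² = (-27)² = 729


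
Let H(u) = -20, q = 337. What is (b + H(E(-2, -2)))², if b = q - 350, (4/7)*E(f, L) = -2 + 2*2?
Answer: 1089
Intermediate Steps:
E(f, L) = 7/2 (E(f, L) = 7*(-2 + 2*2)/4 = 7*(-2 + 4)/4 = (7/4)*2 = 7/2)
b = -13 (b = 337 - 350 = -13)
(b + H(E(-2, -2)))² = (-13 - 20)² = (-33)² = 1089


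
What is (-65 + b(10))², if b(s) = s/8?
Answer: 65025/16 ≈ 4064.1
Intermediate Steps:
b(s) = s/8 (b(s) = s*(⅛) = s/8)
(-65 + b(10))² = (-65 + (⅛)*10)² = (-65 + 5/4)² = (-255/4)² = 65025/16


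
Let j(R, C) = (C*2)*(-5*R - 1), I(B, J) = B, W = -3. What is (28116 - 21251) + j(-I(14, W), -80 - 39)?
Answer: -9557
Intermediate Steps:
j(R, C) = 2*C*(-1 - 5*R) (j(R, C) = (2*C)*(-1 - 5*R) = 2*C*(-1 - 5*R))
(28116 - 21251) + j(-I(14, W), -80 - 39) = (28116 - 21251) - 2*(-80 - 39)*(1 + 5*(-1*14)) = 6865 - 2*(-119)*(1 + 5*(-14)) = 6865 - 2*(-119)*(1 - 70) = 6865 - 2*(-119)*(-69) = 6865 - 16422 = -9557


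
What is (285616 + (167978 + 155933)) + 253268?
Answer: 862795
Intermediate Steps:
(285616 + (167978 + 155933)) + 253268 = (285616 + 323911) + 253268 = 609527 + 253268 = 862795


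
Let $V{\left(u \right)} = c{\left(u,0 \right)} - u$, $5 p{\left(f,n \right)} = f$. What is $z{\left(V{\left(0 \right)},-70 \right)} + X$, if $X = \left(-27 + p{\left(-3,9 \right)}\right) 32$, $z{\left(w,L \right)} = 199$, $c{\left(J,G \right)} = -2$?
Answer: $- \frac{3421}{5} \approx -684.2$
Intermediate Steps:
$p{\left(f,n \right)} = \frac{f}{5}$
$V{\left(u \right)} = -2 - u$
$X = - \frac{4416}{5}$ ($X = \left(-27 + \frac{1}{5} \left(-3\right)\right) 32 = \left(-27 - \frac{3}{5}\right) 32 = \left(- \frac{138}{5}\right) 32 = - \frac{4416}{5} \approx -883.2$)
$z{\left(V{\left(0 \right)},-70 \right)} + X = 199 - \frac{4416}{5} = - \frac{3421}{5}$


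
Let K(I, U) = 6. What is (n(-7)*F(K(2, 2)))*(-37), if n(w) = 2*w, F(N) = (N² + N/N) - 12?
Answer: 12950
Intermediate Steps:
F(N) = -11 + N² (F(N) = (N² + 1) - 12 = (1 + N²) - 12 = -11 + N²)
(n(-7)*F(K(2, 2)))*(-37) = ((2*(-7))*(-11 + 6²))*(-37) = -14*(-11 + 36)*(-37) = -14*25*(-37) = -350*(-37) = 12950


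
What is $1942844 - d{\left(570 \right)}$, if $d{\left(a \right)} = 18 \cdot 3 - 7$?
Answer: $1942797$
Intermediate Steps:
$d{\left(a \right)} = 47$ ($d{\left(a \right)} = 54 - 7 = 47$)
$1942844 - d{\left(570 \right)} = 1942844 - 47 = 1942797$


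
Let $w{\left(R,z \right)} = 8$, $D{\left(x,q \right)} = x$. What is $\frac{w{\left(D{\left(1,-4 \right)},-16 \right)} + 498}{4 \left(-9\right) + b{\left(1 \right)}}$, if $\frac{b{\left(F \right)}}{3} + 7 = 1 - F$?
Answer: $- \frac{506}{57} \approx -8.8772$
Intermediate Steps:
$b{\left(F \right)} = -18 - 3 F$ ($b{\left(F \right)} = -21 + 3 \left(1 - F\right) = -21 - \left(-3 + 3 F\right) = -18 - 3 F$)
$\frac{w{\left(D{\left(1,-4 \right)},-16 \right)} + 498}{4 \left(-9\right) + b{\left(1 \right)}} = \frac{8 + 498}{4 \left(-9\right) - 21} = \frac{506}{-36 - 21} = \frac{506}{-57} = 506 \left(- \frac{1}{57}\right) = - \frac{506}{57}$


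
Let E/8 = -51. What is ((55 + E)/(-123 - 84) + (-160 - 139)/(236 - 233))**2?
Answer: 411197284/42849 ≈ 9596.4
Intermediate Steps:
E = -408 (E = 8*(-51) = -408)
((55 + E)/(-123 - 84) + (-160 - 139)/(236 - 233))**2 = ((55 - 408)/(-123 - 84) + (-160 - 139)/(236 - 233))**2 = (-353/(-207) - 299/3)**2 = (-353*(-1/207) - 299*1/3)**2 = (353/207 - 299/3)**2 = (-20278/207)**2 = 411197284/42849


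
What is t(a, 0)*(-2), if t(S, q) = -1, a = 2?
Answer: 2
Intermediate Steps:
t(a, 0)*(-2) = -1*(-2) = 2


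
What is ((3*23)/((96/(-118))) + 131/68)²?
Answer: 508277025/73984 ≈ 6870.1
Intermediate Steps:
((3*23)/((96/(-118))) + 131/68)² = (69/((96*(-1/118))) + 131*(1/68))² = (69/(-48/59) + 131/68)² = (69*(-59/48) + 131/68)² = (-1357/16 + 131/68)² = (-22545/272)² = 508277025/73984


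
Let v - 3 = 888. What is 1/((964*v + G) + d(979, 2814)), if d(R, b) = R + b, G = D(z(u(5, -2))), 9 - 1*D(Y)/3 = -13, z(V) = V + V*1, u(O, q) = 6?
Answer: 1/862783 ≈ 1.1590e-6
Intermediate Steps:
z(V) = 2*V (z(V) = V + V = 2*V)
v = 891 (v = 3 + 888 = 891)
D(Y) = 66 (D(Y) = 27 - 3*(-13) = 27 + 39 = 66)
G = 66
1/((964*v + G) + d(979, 2814)) = 1/((964*891 + 66) + (979 + 2814)) = 1/((858924 + 66) + 3793) = 1/(858990 + 3793) = 1/862783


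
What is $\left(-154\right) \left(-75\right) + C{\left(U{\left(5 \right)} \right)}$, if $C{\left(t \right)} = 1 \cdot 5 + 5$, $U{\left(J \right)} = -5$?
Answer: $11560$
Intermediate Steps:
$C{\left(t \right)} = 10$ ($C{\left(t \right)} = 5 + 5 = 10$)
$\left(-154\right) \left(-75\right) + C{\left(U{\left(5 \right)} \right)} = \left(-154\right) \left(-75\right) + 10 = 11550 + 10 = 11560$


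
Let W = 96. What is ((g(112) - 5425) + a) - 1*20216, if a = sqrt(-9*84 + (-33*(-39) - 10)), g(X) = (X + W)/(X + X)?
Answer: -358961/14 + sqrt(521) ≈ -25617.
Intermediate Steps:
g(X) = (96 + X)/(2*X) (g(X) = (X + 96)/(X + X) = (96 + X)/((2*X)) = (96 + X)*(1/(2*X)) = (96 + X)/(2*X))
a = sqrt(521) (a = sqrt(-756 + (1287 - 10)) = sqrt(-756 + 1277) = sqrt(521) ≈ 22.825)
((g(112) - 5425) + a) - 1*20216 = (((1/2)*(96 + 112)/112 - 5425) + sqrt(521)) - 1*20216 = (((1/2)*(1/112)*208 - 5425) + sqrt(521)) - 20216 = ((13/14 - 5425) + sqrt(521)) - 20216 = (-75937/14 + sqrt(521)) - 20216 = -358961/14 + sqrt(521)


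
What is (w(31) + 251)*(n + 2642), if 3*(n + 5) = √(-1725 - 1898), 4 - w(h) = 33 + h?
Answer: 503667 + 191*I*√3623/3 ≈ 5.0367e+5 + 3832.2*I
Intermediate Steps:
w(h) = -29 - h (w(h) = 4 - (33 + h) = 4 + (-33 - h) = -29 - h)
n = -5 + I*√3623/3 (n = -5 + √(-1725 - 1898)/3 = -5 + √(-3623)/3 = -5 + (I*√3623)/3 = -5 + I*√3623/3 ≈ -5.0 + 20.064*I)
(w(31) + 251)*(n + 2642) = ((-29 - 1*31) + 251)*((-5 + I*√3623/3) + 2642) = ((-29 - 31) + 251)*(2637 + I*√3623/3) = (-60 + 251)*(2637 + I*√3623/3) = 191*(2637 + I*√3623/3) = 503667 + 191*I*√3623/3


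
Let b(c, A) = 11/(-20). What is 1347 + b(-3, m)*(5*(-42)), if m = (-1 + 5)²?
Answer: 2925/2 ≈ 1462.5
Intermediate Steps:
m = 16 (m = 4² = 16)
b(c, A) = -11/20 (b(c, A) = 11*(-1/20) = -11/20)
1347 + b(-3, m)*(5*(-42)) = 1347 - 11*(-42)/4 = 1347 - 11/20*(-210) = 1347 + 231/2 = 2925/2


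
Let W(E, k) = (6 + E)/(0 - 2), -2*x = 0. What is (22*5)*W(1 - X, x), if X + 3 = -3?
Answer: -715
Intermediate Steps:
X = -6 (X = -3 - 3 = -6)
x = 0 (x = -½*0 = 0)
W(E, k) = -3 - E/2 (W(E, k) = (6 + E)/(-2) = (6 + E)*(-½) = -3 - E/2)
(22*5)*W(1 - X, x) = (22*5)*(-3 - (1 - 1*(-6))/2) = 110*(-3 - (1 + 6)/2) = 110*(-3 - ½*7) = 110*(-3 - 7/2) = 110*(-13/2) = -715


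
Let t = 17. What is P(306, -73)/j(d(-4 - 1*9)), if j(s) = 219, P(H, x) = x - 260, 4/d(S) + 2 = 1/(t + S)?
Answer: -111/73 ≈ -1.5205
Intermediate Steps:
d(S) = 4/(-2 + 1/(17 + S))
P(H, x) = -260 + x
P(306, -73)/j(d(-4 - 1*9)) = (-260 - 73)/219 = -333*1/219 = -111/73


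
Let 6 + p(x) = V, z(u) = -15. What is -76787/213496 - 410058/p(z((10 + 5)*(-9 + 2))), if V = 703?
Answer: -87599263307/148806712 ≈ -588.68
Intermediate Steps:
p(x) = 697 (p(x) = -6 + 703 = 697)
-76787/213496 - 410058/p(z((10 + 5)*(-9 + 2))) = -76787/213496 - 410058/697 = -87599263307/148806712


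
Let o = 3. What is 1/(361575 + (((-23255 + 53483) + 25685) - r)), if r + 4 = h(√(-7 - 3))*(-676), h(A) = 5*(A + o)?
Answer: 26727/11436460714 - 845*I*√10/45745842856 ≈ 2.337e-6 - 5.8412e-8*I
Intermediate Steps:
h(A) = 15 + 5*A (h(A) = 5*(A + 3) = 5*(3 + A) = 15 + 5*A)
r = -10144 - 3380*I*√10 (r = -4 + (15 + 5*√(-7 - 3))*(-676) = -4 + (15 + 5*√(-10))*(-676) = -4 + (15 + 5*(I*√10))*(-676) = -4 + (15 + 5*I*√10)*(-676) = -4 + (-10140 - 3380*I*√10) = -10144 - 3380*I*√10 ≈ -10144.0 - 10689.0*I)
1/(361575 + (((-23255 + 53483) + 25685) - r)) = 1/(361575 + (((-23255 + 53483) + 25685) - (-10144 - 3380*I*√10))) = 1/(361575 + ((30228 + 25685) + (10144 + 3380*I*√10))) = 1/(361575 + (55913 + (10144 + 3380*I*√10))) = 1/(361575 + (66057 + 3380*I*√10)) = 1/(427632 + 3380*I*√10)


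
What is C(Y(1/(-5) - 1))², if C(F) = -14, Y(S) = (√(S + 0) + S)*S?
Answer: 196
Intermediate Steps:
Y(S) = S*(S + √S) (Y(S) = (√S + S)*S = (S + √S)*S = S*(S + √S))
C(Y(1/(-5) - 1))² = (-14)² = 196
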